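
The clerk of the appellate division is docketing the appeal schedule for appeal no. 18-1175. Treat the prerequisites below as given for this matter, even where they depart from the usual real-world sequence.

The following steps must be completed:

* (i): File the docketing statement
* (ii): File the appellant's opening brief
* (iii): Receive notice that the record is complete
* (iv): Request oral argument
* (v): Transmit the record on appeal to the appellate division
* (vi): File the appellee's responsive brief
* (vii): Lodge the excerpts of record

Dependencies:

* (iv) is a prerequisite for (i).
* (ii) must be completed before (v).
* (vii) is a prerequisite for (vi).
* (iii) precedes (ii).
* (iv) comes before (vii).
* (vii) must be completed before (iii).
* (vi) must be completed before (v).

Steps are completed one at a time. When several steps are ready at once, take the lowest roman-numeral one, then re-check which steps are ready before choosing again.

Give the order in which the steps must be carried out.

(iv) is the only step with nothing outstanding, so it goes first.
Ready: (i) and (vii). (i) has the earlier label → (i).
Next only (vii) has its prerequisites met → (vii).
Now (iii) and (vi) have their prerequisites met. (iii) has the earlier label, so (iii) next.
(ii) and (vi) are both available; (ii) has the earlier label → (ii).
(vi) needed (vii), now all done → (vi).
That leaves (v) as the only ready step → (v).

(iv) (i) (vii) (iii) (ii) (vi) (v)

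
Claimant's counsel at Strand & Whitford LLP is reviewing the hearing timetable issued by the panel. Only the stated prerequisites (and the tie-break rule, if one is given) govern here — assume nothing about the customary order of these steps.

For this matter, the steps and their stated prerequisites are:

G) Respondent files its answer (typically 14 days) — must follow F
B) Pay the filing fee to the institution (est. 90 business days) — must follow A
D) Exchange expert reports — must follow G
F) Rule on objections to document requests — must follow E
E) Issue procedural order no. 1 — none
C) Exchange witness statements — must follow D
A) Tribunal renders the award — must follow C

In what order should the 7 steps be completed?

E, F, G, D, C, A, B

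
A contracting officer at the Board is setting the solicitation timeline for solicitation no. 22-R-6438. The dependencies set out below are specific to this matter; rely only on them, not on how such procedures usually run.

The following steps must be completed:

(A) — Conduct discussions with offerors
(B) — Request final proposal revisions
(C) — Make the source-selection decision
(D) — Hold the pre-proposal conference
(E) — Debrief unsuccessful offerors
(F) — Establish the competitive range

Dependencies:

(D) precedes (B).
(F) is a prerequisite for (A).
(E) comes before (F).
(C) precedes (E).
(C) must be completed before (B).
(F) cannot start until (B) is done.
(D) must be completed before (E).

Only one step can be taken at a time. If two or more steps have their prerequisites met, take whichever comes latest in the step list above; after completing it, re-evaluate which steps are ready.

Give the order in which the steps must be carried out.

(D) (C) (E) (B) (F) (A)

(D) and (C) have no prerequisites; (D) is listed later, so (D) is first.
That leaves (C) as the only ready step → (C).
(E) and (B) are both available; (E) is listed later → (E).
(B) is the only step now ready → (B).
That leaves (F) as the only ready step → (F).
(A) is the only step now ready → (A).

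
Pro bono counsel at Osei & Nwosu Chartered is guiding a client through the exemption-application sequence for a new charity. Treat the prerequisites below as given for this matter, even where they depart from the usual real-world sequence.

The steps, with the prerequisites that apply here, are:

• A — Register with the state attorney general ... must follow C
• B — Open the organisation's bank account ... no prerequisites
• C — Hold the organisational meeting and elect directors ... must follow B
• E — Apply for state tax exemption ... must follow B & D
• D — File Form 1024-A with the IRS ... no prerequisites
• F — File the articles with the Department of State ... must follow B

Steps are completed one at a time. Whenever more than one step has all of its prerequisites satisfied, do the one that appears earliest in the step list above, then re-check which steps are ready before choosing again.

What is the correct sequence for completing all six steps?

B, C, A, D, E, F

B and D have no prerequisites; B is listed earlier, so B is first.
C and F now also ready, so the ready set is {C, D, F}; C is listed earlier → C.
Now A, D and F have their prerequisites met. A is listed earlier, so A next.
D and F are both available; D is listed earlier → D.
E now also ready, so the ready set is {E, F}; E is listed earlier → E.
F is the only step now ready → F.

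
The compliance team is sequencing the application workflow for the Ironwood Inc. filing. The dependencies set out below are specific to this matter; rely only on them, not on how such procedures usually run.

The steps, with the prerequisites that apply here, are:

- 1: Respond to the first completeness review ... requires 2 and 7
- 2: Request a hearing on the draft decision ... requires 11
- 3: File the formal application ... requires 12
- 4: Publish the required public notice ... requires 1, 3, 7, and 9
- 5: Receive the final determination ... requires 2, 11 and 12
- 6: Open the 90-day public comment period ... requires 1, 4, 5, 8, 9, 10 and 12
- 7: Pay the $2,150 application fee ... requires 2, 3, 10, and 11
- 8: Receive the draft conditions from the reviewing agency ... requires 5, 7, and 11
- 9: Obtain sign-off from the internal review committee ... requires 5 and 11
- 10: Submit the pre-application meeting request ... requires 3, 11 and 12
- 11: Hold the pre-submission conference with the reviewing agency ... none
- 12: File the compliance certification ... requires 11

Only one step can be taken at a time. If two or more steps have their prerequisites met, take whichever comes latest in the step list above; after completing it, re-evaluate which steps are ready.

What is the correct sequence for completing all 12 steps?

11 has no prerequisites → 11 first.
12 and 2 are both available; 12 is listed later → 12.
3 and 2 are both available; 3 is listed later → 3.
Ready: 10 and 2. 10 is listed later → 10.
That leaves 2 as the only ready step → 2.
Now 7 and 5 have their prerequisites met. 7 is listed later, so 7 next.
Ready: 5 and 1. 5 is listed later → 5.
9 and 8 now also ready, so the ready set is {9, 8, 1}; 9 is listed later → 9.
Ready: 8 and 1. 8 is listed later → 8.
That leaves 1 as the only ready step → 1.
Next only 4 has its prerequisites met → 4.
That leaves 6 as the only ready step → 6.

11, 12, 3, 10, 2, 7, 5, 9, 8, 1, 4, 6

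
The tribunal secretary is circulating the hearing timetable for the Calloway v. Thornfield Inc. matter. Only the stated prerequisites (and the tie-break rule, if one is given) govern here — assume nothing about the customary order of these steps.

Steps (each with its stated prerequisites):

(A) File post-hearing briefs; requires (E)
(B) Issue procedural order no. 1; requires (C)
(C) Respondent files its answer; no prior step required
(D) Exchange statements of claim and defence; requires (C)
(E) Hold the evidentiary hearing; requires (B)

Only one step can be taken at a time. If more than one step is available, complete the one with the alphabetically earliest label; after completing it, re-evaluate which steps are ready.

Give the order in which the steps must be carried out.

(C) has no prerequisites → (C) first.
Now (B) and (D) have their prerequisites met. (B) has the earlier label, so (B) next.
(E) now also ready, so the ready set is {(D), (E)}; (D) has the earlier label → (D).
Next only (E) has its prerequisites met → (E).
(A) needed (E), now all done → (A).

(C) → (B) → (D) → (E) → (A)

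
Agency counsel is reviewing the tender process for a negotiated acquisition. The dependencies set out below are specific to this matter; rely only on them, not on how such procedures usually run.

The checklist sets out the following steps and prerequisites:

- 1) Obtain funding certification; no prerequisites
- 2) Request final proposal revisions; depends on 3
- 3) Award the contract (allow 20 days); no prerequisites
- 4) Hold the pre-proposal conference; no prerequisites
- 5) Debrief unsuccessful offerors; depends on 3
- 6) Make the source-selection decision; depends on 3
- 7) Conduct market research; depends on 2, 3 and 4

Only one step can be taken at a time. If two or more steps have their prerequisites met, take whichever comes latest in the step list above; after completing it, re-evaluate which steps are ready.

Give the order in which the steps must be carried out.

4, 3 and 1 have no prerequisites; 4 is listed later, so 4 is first.
Ready: 3 and 1. 3 is listed later → 3.
Now 6, 5, 2 and 1 have their prerequisites met. 6 is listed later, so 6 next.
Now 5, 2 and 1 have their prerequisites met. 5 is listed later, so 5 next.
Ready: 2 and 1. 2 is listed later → 2.
7 now also ready, so the ready set is {7, 1}; 7 is listed later → 7.
That leaves 1 as the only ready step → 1.

4 3 6 5 2 7 1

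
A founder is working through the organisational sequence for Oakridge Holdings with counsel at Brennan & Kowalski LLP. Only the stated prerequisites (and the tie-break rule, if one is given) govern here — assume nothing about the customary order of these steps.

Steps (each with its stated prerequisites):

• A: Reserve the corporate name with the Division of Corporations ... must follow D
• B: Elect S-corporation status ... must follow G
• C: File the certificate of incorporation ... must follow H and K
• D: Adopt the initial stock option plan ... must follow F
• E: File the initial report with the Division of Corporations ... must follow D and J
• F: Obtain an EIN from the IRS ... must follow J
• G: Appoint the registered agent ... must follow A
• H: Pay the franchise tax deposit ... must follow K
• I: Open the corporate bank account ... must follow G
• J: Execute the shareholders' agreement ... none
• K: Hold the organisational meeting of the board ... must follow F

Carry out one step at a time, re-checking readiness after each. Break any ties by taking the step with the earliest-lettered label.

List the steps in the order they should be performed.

J is the only step with nothing outstanding, so it goes first.
F is the only step now ready → F.
Ready: D and K. D has the earlier label → D.
Ready: A, E and K. A has the earlier label → A.
Now E, G and K have their prerequisites met. E has the earlier label, so E next.
Ready: G and K. G has the earlier label → G.
B and I now also ready, so the ready set is {B, I, K}; B has the earlier label → B.
I and K are both available; I has the earlier label → I.
K needed F, now all done → K.
H is the only step now ready → H.
C needed H and K, now all done → C.

J, F, D, A, E, G, B, I, K, H, C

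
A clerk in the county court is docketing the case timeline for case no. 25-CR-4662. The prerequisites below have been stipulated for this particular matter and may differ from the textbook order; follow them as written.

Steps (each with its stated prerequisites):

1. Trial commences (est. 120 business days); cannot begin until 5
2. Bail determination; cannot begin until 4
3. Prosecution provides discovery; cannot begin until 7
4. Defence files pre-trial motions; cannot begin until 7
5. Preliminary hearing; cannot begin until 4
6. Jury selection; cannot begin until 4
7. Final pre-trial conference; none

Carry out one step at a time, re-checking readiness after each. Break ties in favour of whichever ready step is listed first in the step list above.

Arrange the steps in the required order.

7 → 3 → 4 → 2 → 5 → 1 → 6

7 is the only step with nothing outstanding, so it goes first.
3 and 4 are both available; 3 is listed earlier → 3.
That leaves 4 as the only ready step → 4.
Now 2, 5 and 6 have their prerequisites met. 2 is listed earlier, so 2 next.
Now 5 and 6 have their prerequisites met. 5 is listed earlier, so 5 next.
1 now also ready, so the ready set is {1, 6}; 1 is listed earlier → 1.
6 is the only step now ready → 6.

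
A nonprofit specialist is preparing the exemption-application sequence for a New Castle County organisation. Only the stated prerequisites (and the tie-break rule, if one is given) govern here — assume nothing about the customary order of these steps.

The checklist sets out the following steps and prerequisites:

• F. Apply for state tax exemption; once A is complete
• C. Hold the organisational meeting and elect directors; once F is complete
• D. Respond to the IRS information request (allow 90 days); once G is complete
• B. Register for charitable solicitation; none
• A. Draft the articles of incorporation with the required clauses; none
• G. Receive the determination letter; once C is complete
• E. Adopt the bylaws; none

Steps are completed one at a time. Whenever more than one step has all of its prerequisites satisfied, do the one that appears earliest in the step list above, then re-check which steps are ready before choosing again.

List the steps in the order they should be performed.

B → A → F → C → G → D → E

Nothing is required for B, A and E. B is listed earlier → B first.
Now A and E have their prerequisites met. A is listed earlier, so A next.
F now also ready, so the ready set is {F, E}; F is listed earlier → F.
Now C and E have their prerequisites met. C is listed earlier, so C next.
G now also ready, so the ready set is {G, E}; G is listed earlier → G.
D now also ready, so the ready set is {D, E}; D is listed earlier → D.
E is the only step now ready → E.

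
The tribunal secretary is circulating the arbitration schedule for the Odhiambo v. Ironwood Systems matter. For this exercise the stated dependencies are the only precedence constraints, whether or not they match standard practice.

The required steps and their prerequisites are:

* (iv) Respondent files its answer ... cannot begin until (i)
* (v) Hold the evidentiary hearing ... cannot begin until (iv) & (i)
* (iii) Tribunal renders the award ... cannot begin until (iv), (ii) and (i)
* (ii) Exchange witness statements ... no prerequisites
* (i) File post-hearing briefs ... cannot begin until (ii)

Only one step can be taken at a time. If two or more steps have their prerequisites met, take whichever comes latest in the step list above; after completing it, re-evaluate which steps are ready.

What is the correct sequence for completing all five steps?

Only (ii) has no prerequisites, so it is first.
That leaves (i) as the only ready step → (i).
(iv) needed (i), now all done → (iv).
Ready: (iii) and (v). (iii) is listed later → (iii).
Next only (v) has its prerequisites met → (v).

(ii), (i), (iv), (iii), (v)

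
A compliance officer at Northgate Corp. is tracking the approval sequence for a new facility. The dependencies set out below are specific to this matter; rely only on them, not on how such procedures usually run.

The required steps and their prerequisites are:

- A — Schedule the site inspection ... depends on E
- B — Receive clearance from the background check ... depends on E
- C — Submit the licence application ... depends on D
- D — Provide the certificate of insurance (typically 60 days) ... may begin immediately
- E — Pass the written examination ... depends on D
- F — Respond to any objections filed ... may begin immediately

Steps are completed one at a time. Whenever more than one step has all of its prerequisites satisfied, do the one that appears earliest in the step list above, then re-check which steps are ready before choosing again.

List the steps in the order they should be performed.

Nothing is required for D and F. D is listed earlier → D first.
Now C, E and F have their prerequisites met. C is listed earlier, so C next.
E and F are both available; E is listed earlier → E.
Ready: A, B and F. A is listed earlier → A.
Ready: B and F. B is listed earlier → B.
Next only F has its prerequisites met → F.

D, C, E, A, B, F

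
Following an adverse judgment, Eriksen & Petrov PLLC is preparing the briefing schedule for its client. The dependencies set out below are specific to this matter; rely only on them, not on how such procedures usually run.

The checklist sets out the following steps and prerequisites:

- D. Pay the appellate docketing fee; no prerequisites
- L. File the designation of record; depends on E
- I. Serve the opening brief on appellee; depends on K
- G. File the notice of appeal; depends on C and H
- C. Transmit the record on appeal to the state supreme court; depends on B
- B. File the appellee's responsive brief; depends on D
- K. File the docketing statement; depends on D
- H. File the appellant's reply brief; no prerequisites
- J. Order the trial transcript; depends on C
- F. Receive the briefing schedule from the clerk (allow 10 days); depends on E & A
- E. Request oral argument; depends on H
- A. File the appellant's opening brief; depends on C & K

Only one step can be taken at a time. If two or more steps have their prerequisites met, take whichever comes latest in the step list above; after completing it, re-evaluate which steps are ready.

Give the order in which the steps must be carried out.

H, E, L, D, K, B, C, A, F, J, G, I

H and D have no prerequisites; H is listed later, so H is first.
E and D are both available; E is listed later → E.
Ready: L and D. L is listed later → L.
That leaves D as the only ready step → D.
K and B are both available; K is listed later → K.
Ready: B and I. B is listed later → B.
C and I are both available; C is listed later → C.
Now A, J, G and I have their prerequisites met. A is listed later, so A next.
F now also ready, so the ready set is {F, J, G, I}; F is listed later → F.
Ready: J, G and I. J is listed later → J.
G and I are both available; G is listed later → G.
Next only I has its prerequisites met → I.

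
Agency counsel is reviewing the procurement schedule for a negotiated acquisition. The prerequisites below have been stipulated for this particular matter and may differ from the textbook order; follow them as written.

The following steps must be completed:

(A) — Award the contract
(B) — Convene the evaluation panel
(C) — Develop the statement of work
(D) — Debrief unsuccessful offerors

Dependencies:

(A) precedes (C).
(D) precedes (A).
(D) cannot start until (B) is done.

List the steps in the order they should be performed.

(B) → (D) → (A) → (C)

(B) is the only step with nothing outstanding, so it goes first.
(D) needed (B), now all done → (D).
(A) is the only step now ready → (A).
(C) needed (A), now all done → (C).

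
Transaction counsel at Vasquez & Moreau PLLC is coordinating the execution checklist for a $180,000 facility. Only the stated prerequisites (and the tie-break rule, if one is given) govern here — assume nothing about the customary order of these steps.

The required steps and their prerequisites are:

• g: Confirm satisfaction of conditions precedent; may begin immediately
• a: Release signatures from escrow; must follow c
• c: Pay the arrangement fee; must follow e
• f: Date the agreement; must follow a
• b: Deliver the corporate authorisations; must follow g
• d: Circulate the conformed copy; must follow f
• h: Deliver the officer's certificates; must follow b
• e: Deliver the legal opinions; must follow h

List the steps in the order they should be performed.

g, b, h, e, c, a, f, d

Only g has no prerequisites, so it is first.
b is the only step now ready → b.
h is the only step now ready → h.
e is the only step now ready → e.
c is the only step now ready → c.
a is the only step now ready → a.
f needed a, now all done → f.
d needed f, now all done → d.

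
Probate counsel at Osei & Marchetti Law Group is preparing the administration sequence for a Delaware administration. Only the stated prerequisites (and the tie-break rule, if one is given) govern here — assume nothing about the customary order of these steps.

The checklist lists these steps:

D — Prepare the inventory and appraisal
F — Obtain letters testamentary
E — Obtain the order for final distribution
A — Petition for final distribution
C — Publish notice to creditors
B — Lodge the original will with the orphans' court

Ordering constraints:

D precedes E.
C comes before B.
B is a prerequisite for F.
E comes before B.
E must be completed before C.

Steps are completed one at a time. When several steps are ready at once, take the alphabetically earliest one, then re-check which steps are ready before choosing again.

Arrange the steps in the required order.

A, D, E, C, B, F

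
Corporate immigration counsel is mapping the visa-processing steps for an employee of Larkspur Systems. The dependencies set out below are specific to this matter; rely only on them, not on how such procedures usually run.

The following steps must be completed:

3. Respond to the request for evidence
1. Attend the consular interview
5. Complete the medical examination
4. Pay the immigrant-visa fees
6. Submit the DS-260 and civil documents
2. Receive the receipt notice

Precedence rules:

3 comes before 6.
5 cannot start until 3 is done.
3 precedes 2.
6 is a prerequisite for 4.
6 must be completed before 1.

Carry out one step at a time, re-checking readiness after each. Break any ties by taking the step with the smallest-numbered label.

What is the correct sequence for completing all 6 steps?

3 is the only step with nothing outstanding, so it goes first.
2, 5 and 6 are all available; 2 has the earlier label → 2.
5 and 6 are both available; 5 has the earlier label → 5.
Next only 6 has its prerequisites met → 6.
Ready: 1 and 4. 1 has the earlier label → 1.
Next only 4 has its prerequisites met → 4.

3, 2, 5, 6, 1, 4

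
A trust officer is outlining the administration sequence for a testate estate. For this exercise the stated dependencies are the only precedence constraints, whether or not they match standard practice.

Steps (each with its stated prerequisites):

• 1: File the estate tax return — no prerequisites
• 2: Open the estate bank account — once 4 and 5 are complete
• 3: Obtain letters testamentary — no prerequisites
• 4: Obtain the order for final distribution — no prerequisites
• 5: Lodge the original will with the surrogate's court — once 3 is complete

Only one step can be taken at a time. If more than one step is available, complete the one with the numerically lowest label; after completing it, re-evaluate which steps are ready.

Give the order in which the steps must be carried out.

1 → 3 → 4 → 5 → 2

Nothing is required for 1, 3 and 4. 1 has the earlier label → 1 first.
Now 3 and 4 have their prerequisites met. 3 has the earlier label, so 3 next.
Now 4 and 5 have their prerequisites met. 4 has the earlier label, so 4 next.
5 is the only step now ready → 5.
2 is the only step now ready → 2.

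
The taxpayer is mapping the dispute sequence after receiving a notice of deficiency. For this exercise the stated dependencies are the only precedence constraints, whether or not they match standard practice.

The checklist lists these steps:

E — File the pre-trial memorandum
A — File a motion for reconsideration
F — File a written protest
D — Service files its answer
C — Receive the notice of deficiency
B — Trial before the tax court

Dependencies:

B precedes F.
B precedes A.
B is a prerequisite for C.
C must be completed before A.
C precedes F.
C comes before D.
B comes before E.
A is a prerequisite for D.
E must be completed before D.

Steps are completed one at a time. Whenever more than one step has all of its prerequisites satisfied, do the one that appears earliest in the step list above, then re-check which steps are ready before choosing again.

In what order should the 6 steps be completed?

B is the only step with nothing outstanding, so it goes first.
Now E and C have their prerequisites met. E is listed earlier, so E next.
Next only C has its prerequisites met → C.
A and F are both available; A is listed earlier → A.
Now F and D have their prerequisites met. F is listed earlier, so F next.
D is the only step now ready → D.

B E C A F D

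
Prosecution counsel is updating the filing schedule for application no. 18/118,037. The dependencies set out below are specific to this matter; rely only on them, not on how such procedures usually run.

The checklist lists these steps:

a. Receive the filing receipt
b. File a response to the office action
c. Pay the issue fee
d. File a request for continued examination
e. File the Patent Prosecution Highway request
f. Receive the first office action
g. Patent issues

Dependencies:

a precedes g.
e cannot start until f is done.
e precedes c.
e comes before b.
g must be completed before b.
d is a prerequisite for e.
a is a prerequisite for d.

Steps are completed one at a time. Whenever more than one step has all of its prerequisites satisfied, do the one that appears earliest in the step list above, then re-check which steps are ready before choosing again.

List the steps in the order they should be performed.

a, d, f, e, c, g, b

Nothing is required for a and f. a is listed earlier → a first.
Ready: d, f and g. d is listed earlier → d.
Ready: f and g. f is listed earlier → f.
Now e and g have their prerequisites met. e is listed earlier, so e next.
Ready: c and g. c is listed earlier → c.
g needed a, now all done → g.
That leaves b as the only ready step → b.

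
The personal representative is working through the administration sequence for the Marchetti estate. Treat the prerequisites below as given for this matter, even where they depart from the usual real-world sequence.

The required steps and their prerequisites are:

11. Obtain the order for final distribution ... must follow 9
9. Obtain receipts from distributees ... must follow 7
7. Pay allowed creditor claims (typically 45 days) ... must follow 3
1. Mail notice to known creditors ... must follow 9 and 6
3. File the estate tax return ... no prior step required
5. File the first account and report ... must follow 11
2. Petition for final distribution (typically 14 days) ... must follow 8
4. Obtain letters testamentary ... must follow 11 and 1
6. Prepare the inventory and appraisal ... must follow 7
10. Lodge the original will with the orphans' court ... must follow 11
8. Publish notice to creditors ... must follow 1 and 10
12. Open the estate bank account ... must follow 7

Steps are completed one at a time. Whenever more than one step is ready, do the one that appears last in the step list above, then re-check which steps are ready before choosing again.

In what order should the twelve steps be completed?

3 is the only step with nothing outstanding, so it goes first.
Next only 7 has its prerequisites met → 7.
Now 12, 6 and 9 have their prerequisites met. 12 is listed later, so 12 next.
Ready: 6 and 9. 6 is listed later → 6.
That leaves 9 as the only ready step → 9.
Now 1 and 11 have their prerequisites met. 1 is listed later, so 1 next.
11 needed 9, now all done → 11.
Now 10, 4 and 5 have their prerequisites met. 10 is listed later, so 10 next.
Ready: 8, 4 and 5. 8 is listed later → 8.
2 now also ready, so the ready set is {4, 2, 5}; 4 is listed later → 4.
Ready: 2 and 5. 2 is listed later → 2.
5 needed 11, now all done → 5.

3 7 12 6 9 1 11 10 8 4 2 5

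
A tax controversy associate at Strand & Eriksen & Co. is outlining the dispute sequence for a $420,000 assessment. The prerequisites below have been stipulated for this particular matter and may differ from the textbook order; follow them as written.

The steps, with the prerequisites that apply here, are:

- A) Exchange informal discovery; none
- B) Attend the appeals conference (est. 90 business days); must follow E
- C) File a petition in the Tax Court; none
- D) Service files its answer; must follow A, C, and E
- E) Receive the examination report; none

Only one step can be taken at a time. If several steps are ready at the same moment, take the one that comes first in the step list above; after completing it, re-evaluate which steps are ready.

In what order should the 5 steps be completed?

A → C → E → B → D

A, C and E have no prerequisites; A is listed earlier, so A is first.
C and E are both available; C is listed earlier → C.
Next only E has its prerequisites met → E.
Now B and D have their prerequisites met. B is listed earlier, so B next.
D needed A, C and E, now all done → D.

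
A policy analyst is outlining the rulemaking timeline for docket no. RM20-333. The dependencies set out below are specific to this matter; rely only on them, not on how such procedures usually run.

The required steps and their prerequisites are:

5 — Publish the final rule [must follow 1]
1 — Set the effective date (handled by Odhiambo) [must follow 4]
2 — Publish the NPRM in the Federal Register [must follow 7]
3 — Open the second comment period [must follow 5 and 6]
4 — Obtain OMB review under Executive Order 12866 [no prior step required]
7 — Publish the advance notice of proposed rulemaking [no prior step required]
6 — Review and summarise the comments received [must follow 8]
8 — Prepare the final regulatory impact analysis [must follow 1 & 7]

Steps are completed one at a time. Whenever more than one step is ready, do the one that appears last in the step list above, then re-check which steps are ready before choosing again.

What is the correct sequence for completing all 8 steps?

7 4 2 1 8 6 5 3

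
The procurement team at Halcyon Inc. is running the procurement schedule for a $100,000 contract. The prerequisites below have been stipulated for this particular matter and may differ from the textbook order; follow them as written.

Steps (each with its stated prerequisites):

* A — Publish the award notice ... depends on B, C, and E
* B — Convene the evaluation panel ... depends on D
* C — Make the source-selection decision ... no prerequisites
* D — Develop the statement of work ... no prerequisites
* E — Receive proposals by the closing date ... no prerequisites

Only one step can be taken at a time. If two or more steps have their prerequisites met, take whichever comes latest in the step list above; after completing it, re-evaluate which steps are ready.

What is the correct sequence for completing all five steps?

E D C B A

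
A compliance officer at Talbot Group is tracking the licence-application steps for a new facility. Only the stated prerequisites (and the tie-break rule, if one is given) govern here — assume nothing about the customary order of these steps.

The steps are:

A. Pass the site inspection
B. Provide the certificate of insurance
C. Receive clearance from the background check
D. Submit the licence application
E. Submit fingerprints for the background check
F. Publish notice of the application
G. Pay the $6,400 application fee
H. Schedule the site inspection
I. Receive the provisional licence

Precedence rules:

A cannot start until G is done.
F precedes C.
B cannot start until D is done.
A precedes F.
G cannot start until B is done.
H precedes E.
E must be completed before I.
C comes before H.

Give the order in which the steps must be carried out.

D, B, G, A, F, C, H, E, I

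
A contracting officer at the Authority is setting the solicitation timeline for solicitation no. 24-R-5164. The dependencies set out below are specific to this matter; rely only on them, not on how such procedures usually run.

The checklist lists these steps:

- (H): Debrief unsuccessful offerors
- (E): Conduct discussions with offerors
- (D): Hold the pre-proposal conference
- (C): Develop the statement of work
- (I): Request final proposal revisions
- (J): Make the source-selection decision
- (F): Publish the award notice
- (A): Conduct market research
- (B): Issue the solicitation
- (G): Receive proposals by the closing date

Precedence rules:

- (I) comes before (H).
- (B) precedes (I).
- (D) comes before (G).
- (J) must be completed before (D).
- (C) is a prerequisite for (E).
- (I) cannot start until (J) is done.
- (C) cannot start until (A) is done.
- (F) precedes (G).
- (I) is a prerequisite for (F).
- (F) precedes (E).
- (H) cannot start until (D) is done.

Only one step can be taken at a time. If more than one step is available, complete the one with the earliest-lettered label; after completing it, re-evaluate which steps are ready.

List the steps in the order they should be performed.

(A) (B) (C) (J) (D) (I) (F) (E) (G) (H)

Nothing is required for (A), (B) and (J). (A) has the earlier label → (A) first.
(C) now also ready, so the ready set is {(B), (C), (J)}; (B) has the earlier label → (B).
(C) and (J) are both available; (C) has the earlier label → (C).
(J) is the only step now ready → (J).
Ready: (D) and (I). (D) has the earlier label → (D).
(I) needed (B) and (J), now all done → (I).
(F) and (H) are both available; (F) has the earlier label → (F).
(E), (G) and (H) are all available; (E) has the earlier label → (E).
(G) and (H) are both available; (G) has the earlier label → (G).
(H) is the only step now ready → (H).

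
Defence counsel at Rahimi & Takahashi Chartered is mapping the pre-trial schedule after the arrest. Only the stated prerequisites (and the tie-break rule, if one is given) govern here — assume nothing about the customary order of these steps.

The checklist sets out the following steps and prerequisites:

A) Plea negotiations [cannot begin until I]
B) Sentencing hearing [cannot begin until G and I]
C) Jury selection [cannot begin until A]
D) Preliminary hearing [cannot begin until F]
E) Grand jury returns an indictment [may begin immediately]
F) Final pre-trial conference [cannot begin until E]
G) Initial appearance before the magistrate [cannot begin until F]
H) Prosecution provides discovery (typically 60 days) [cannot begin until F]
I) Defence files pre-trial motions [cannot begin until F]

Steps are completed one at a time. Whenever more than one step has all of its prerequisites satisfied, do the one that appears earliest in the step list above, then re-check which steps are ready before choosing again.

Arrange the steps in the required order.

E is the only step with nothing outstanding, so it goes first.
F needed E, now all done → F.
D, G, H and I are all available; D is listed earlier → D.
G, H and I are all available; G is listed earlier → G.
Now H and I have their prerequisites met. H is listed earlier, so H next.
Next only I has its prerequisites met → I.
A and B are both available; A is listed earlier → A.
C now also ready, so the ready set is {B, C}; B is listed earlier → B.
C needed A, now all done → C.

E → F → D → G → H → I → A → B → C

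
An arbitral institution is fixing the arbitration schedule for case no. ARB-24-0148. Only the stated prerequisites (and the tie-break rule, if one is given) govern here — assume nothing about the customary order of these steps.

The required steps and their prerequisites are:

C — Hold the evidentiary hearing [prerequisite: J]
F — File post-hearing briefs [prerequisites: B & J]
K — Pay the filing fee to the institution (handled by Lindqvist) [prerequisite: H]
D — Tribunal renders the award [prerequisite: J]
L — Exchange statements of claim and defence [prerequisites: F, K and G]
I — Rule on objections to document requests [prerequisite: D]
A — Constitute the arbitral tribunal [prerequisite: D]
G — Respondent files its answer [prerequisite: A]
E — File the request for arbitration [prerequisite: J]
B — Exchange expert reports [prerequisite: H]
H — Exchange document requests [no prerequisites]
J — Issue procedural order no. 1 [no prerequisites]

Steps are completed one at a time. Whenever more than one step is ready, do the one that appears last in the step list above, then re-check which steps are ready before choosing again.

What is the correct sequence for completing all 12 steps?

Nothing is required for J and H. J is listed later → J first.
E, D and C now also ready, so the ready set is {H, E, D, C}; H is listed later → H.
Now B, E, D, K and C have their prerequisites met. B is listed later, so B next.
E, D, K, F and C are all available; E is listed later → E.
Ready: D, K, F and C. D is listed later → D.
A, I, K, F and C are all available; A is listed later → A.
G, I, K, F and C are all available; G is listed later → G.
Now I, K, F and C have their prerequisites met. I is listed later, so I next.
Now K, F and C have their prerequisites met. K is listed later, so K next.
Now F and C have their prerequisites met. F is listed later, so F next.
L now also ready, so the ready set is {L, C}; L is listed later → L.
C is the only step now ready → C.

J H B E D A G I K F L C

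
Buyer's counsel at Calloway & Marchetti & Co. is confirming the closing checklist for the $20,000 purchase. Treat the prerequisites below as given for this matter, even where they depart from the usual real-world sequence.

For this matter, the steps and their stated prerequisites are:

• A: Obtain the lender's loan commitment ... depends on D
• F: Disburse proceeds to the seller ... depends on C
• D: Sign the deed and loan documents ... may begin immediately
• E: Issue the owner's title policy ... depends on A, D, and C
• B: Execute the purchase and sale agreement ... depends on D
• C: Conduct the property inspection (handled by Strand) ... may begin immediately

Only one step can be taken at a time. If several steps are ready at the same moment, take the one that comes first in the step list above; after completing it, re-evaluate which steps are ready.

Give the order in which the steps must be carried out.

Nothing is required for D and C. D is listed earlier → D first.
Ready: A, B and C. A is listed earlier → A.
B and C are both available; B is listed earlier → B.
C is the only step now ready → C.
F and E are both available; F is listed earlier → F.
Next only E has its prerequisites met → E.

D, A, B, C, F, E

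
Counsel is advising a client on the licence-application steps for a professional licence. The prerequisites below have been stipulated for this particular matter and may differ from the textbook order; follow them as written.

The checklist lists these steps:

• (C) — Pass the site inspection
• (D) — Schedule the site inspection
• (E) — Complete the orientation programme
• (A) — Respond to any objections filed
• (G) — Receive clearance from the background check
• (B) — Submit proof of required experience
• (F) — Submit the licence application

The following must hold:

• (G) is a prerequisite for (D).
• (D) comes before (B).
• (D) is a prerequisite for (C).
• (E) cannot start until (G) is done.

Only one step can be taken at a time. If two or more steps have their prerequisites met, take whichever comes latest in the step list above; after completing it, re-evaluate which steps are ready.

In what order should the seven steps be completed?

(F) → (G) → (A) → (E) → (D) → (B) → (C)

Nothing is required for (F), (G) and (A). (F) is listed later → (F) first.
(G) and (A) are both available; (G) is listed later → (G).
(E) and (D) now also ready, so the ready set is {(A), (E), (D)}; (A) is listed later → (A).
Ready: (E) and (D). (E) is listed later → (E).
(D) needed (G), now all done → (D).
Ready: (B) and (C). (B) is listed later → (B).
(C) needed (D), now all done → (C).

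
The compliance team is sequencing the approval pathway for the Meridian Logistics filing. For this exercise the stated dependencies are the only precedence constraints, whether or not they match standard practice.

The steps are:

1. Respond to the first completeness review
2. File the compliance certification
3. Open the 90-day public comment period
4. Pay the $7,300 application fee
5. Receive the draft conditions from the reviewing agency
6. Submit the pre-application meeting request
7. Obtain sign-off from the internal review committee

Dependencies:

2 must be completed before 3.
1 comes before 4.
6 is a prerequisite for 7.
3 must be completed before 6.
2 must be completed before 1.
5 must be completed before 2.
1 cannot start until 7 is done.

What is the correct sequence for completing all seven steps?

5 has no prerequisites → 5 first.
2 is the only step now ready → 2.
3 needed 2, now all done → 3.
That leaves 6 as the only ready step → 6.
7 is the only step now ready → 7.
That leaves 1 as the only ready step → 1.
4 needed 1, now all done → 4.

5 2 3 6 7 1 4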